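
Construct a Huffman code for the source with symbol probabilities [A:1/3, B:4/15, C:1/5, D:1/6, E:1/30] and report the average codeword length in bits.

Huffman tree construction:
Combine smallest probabilities repeatedly
Resulting codes:
  A: 11 (length 2)
  B: 10 (length 2)
  C: 00 (length 2)
  D: 011 (length 3)
  E: 010 (length 3)
Average length = Σ p(s) × length(s) = 2.2000 bits


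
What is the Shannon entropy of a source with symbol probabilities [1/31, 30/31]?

H(X) = -Σ p(x) log₂ p(x)
  -1/31 × log₂(1/31) = 0.1598
  -30/31 × log₂(30/31) = 0.0458
H(X) = 0.2056 bits


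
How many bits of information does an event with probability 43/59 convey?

Information content I(x) = -log₂(p(x))
I = -log₂(43/59) = -log₂(0.7288)
I = 0.4564 bits


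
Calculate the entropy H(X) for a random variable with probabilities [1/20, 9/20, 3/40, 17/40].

H(X) = -Σ p(x) log₂ p(x)
  -1/20 × log₂(1/20) = 0.2161
  -9/20 × log₂(9/20) = 0.5184
  -3/40 × log₂(3/40) = 0.2803
  -17/40 × log₂(17/40) = 0.5246
H(X) = 1.5394 bits


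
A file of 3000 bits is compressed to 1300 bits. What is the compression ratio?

Compression ratio = Original / Compressed
= 3000 / 1300 = 2.31:1


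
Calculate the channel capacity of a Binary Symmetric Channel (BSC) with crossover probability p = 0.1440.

For BSC with error probability p:
C = 1 - H(p) where H(p) is binary entropy
H(0.1440) = -0.1440 × log₂(0.1440) - 0.8560 × log₂(0.8560)
H(p) = 0.5946
C = 1 - 0.5946 = 0.4054 bits/use


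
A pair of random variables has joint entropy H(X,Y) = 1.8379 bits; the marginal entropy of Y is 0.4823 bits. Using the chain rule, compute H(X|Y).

Chain rule: H(X,Y) = H(X|Y) + H(Y)
H(X|Y) = H(X,Y) - H(Y) = 1.8379 - 0.4823 = 1.3556 bits


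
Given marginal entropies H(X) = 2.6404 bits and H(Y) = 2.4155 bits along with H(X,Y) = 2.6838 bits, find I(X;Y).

I(X;Y) = H(X) + H(Y) - H(X,Y)
I(X;Y) = 2.6404 + 2.4155 - 2.6838 = 2.3721 bits


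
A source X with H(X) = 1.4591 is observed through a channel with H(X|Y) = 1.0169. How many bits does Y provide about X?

I(X;Y) = H(X) - H(X|Y)
I(X;Y) = 1.4591 - 1.0169 = 0.4422 bits


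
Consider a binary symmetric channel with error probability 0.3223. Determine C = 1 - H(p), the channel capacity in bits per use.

For BSC with error probability p:
C = 1 - H(p) where H(p) is binary entropy
H(0.3223) = -0.3223 × log₂(0.3223) - 0.6777 × log₂(0.6777)
H(p) = 0.9069
C = 1 - 0.9069 = 0.0931 bits/use


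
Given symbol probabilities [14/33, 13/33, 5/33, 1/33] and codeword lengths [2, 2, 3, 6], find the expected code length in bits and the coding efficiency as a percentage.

Average length L = Σ p_i × l_i = 2.2727 bits
Entropy H = 1.6196 bits
Efficiency η = H/L × 100% = 71.26%


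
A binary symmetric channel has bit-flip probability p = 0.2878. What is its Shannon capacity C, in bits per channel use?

For BSC with error probability p:
C = 1 - H(p) where H(p) is binary entropy
H(0.2878) = -0.2878 × log₂(0.2878) - 0.7122 × log₂(0.7122)
H(p) = 0.8659
C = 1 - 0.8659 = 0.1341 bits/use


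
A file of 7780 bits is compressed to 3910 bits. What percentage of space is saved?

Space savings = (1 - Compressed/Original) × 100%
= (1 - 3910/7780) × 100%
= 49.74%


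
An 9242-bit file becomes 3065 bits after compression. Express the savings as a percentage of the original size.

Space savings = (1 - Compressed/Original) × 100%
= (1 - 3065/9242) × 100%
= 66.84%


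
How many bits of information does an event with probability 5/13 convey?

Information content I(x) = -log₂(p(x))
I = -log₂(5/13) = -log₂(0.3846)
I = 1.3785 bits


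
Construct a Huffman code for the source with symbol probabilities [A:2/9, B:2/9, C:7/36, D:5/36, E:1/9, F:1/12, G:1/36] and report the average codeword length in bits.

Huffman tree construction:
Combine smallest probabilities repeatedly
Resulting codes:
  A: 00 (length 2)
  B: 01 (length 2)
  C: 111 (length 3)
  D: 110 (length 3)
  E: 100 (length 3)
  F: 1011 (length 4)
  G: 1010 (length 4)
Average length = Σ p(s) × length(s) = 2.6667 bits


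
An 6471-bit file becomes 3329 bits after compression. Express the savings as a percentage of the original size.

Space savings = (1 - Compressed/Original) × 100%
= (1 - 3329/6471) × 100%
= 48.56%


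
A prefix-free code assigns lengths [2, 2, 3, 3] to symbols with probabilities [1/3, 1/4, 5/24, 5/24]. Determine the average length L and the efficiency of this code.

Average length L = Σ p_i × l_i = 2.4167 bits
Entropy H = 1.9713 bits
Efficiency η = H/L × 100% = 81.57%


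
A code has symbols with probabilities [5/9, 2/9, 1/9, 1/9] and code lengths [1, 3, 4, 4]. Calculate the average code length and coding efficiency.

Average length L = Σ p_i × l_i = 2.1111 bits
Entropy H = 1.6577 bits
Efficiency η = H/L × 100% = 78.52%


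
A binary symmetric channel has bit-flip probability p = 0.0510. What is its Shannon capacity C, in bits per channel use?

For BSC with error probability p:
C = 1 - H(p) where H(p) is binary entropy
H(0.0510) = -0.0510 × log₂(0.0510) - 0.9490 × log₂(0.9490)
H(p) = 0.2906
C = 1 - 0.2906 = 0.7094 bits/use


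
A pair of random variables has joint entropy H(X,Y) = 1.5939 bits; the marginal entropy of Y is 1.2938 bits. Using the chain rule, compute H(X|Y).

Chain rule: H(X,Y) = H(X|Y) + H(Y)
H(X|Y) = H(X,Y) - H(Y) = 1.5939 - 1.2938 = 0.3001 bits


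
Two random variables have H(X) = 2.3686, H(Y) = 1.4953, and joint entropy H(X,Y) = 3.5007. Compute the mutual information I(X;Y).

I(X;Y) = H(X) + H(Y) - H(X,Y)
I(X;Y) = 2.3686 + 1.4953 - 3.5007 = 0.3632 bits


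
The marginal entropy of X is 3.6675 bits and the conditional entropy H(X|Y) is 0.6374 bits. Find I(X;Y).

I(X;Y) = H(X) - H(X|Y)
I(X;Y) = 3.6675 - 0.6374 = 3.0301 bits


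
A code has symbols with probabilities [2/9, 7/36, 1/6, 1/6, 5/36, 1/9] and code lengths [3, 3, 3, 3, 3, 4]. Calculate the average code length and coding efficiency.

Average length L = Σ p_i × l_i = 3.1111 bits
Entropy H = 2.5510 bits
Efficiency η = H/L × 100% = 82.00%


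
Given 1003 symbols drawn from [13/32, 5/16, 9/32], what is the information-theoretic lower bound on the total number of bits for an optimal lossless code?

Entropy H = 1.5671 bits/symbol
Minimum bits = H × n = 1.5671 × 1003
= 1571.75 bits


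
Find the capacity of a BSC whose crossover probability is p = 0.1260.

For BSC with error probability p:
C = 1 - H(p) where H(p) is binary entropy
H(0.1260) = -0.1260 × log₂(0.1260) - 0.8740 × log₂(0.8740)
H(p) = 0.5464
C = 1 - 0.5464 = 0.4536 bits/use


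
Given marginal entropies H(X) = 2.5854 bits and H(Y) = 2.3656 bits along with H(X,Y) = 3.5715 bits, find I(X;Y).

I(X;Y) = H(X) + H(Y) - H(X,Y)
I(X;Y) = 2.5854 + 2.3656 - 3.5715 = 1.3795 bits


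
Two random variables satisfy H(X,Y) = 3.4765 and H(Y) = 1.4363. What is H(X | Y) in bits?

Chain rule: H(X,Y) = H(X|Y) + H(Y)
H(X|Y) = H(X,Y) - H(Y) = 3.4765 - 1.4363 = 2.0402 bits


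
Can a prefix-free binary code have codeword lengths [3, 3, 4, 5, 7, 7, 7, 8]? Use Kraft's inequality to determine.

Kraft inequality: Σ 2^(-l_i) ≤ 1 for prefix-free code
Calculating: 2^(-3) + 2^(-3) + 2^(-4) + 2^(-5) + 2^(-7) + 2^(-7) + 2^(-7) + 2^(-8)
= 0.125 + 0.125 + 0.0625 + 0.03125 + 0.0078125 + 0.0078125 + 0.0078125 + 0.00390625
= 0.3711
Since 0.3711 ≤ 1, prefix-free code exists


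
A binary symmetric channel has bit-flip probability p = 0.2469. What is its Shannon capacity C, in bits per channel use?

For BSC with error probability p:
C = 1 - H(p) where H(p) is binary entropy
H(0.2469) = -0.2469 × log₂(0.2469) - 0.7531 × log₂(0.7531)
H(p) = 0.8063
C = 1 - 0.8063 = 0.1937 bits/use


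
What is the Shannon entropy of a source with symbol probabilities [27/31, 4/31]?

H(X) = -Σ p(x) log₂ p(x)
  -27/31 × log₂(27/31) = 0.1736
  -4/31 × log₂(4/31) = 0.3812
H(X) = 0.5548 bits


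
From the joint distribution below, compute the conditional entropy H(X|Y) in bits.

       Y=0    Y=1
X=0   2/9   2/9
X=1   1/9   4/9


H(X|Y) = Σ_y p(y) H(X|Y=y)
  p(Y=0) = 1/3, H(X|Y=0) = 0.9183
  p(Y=1) = 2/3, H(X|Y=1) = 0.9183
H(X|Y) = 0.3333×0.9183 + 0.6667×0.9183 = 0.9183 bits


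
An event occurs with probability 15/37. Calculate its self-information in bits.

Information content I(x) = -log₂(p(x))
I = -log₂(15/37) = -log₂(0.4054)
I = 1.3026 bits


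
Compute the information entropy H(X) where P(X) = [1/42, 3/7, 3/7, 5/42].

H(X) = -Σ p(x) log₂ p(x)
  -1/42 × log₂(1/42) = 0.1284
  -3/7 × log₂(3/7) = 0.5239
  -3/7 × log₂(3/7) = 0.5239
  -5/42 × log₂(5/42) = 0.3655
H(X) = 1.5417 bits


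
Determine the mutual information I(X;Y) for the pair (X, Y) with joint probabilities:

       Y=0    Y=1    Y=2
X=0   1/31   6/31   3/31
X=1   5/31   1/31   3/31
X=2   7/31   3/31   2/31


H(X) = 1.5746, H(Y) = 1.5566, H(X,Y) = 2.9208
I(X;Y) = H(X) + H(Y) - H(X,Y) = 0.2104 bits


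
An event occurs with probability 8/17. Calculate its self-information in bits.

Information content I(x) = -log₂(p(x))
I = -log₂(8/17) = -log₂(0.4706)
I = 1.0875 bits


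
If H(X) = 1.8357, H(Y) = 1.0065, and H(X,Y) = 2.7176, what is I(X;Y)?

I(X;Y) = H(X) + H(Y) - H(X,Y)
I(X;Y) = 1.8357 + 1.0065 - 2.7176 = 0.1246 bits


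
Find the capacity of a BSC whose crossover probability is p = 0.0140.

For BSC with error probability p:
C = 1 - H(p) where H(p) is binary entropy
H(0.0140) = -0.0140 × log₂(0.0140) - 0.9860 × log₂(0.9860)
H(p) = 0.1063
C = 1 - 0.1063 = 0.8937 bits/use


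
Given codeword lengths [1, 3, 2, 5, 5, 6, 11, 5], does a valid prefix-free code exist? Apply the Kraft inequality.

Kraft inequality: Σ 2^(-l_i) ≤ 1 for prefix-free code
Calculating: 2^(-1) + 2^(-3) + 2^(-2) + 2^(-5) + 2^(-5) + 2^(-6) + 2^(-11) + 2^(-5)
= 0.5 + 0.125 + 0.25 + 0.03125 + 0.03125 + 0.015625 + 0.00048828125 + 0.03125
= 0.9849
Since 0.9849 ≤ 1, prefix-free code exists


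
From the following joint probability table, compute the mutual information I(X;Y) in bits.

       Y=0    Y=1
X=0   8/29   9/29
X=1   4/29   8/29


H(X) = 0.9784, H(Y) = 0.9784, H(X,Y) = 1.9432
I(X;Y) = H(X) + H(Y) - H(X,Y) = 0.0137 bits


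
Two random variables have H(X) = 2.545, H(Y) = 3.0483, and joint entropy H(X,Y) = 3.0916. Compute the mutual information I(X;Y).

I(X;Y) = H(X) + H(Y) - H(X,Y)
I(X;Y) = 2.545 + 3.0483 - 3.0916 = 2.5017 bits


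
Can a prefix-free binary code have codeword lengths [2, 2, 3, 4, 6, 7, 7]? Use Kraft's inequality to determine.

Kraft inequality: Σ 2^(-l_i) ≤ 1 for prefix-free code
Calculating: 2^(-2) + 2^(-2) + 2^(-3) + 2^(-4) + 2^(-6) + 2^(-7) + 2^(-7)
= 0.25 + 0.25 + 0.125 + 0.0625 + 0.015625 + 0.0078125 + 0.0078125
= 0.7188
Since 0.7188 ≤ 1, prefix-free code exists


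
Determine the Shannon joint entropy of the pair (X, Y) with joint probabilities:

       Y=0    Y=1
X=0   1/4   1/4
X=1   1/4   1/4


H(X,Y) = -Σ p(x,y) log₂ p(x,y)
  p(0,0)=1/4: -0.2500 × log₂(0.2500) = 0.5000
  p(0,1)=1/4: -0.2500 × log₂(0.2500) = 0.5000
  p(1,0)=1/4: -0.2500 × log₂(0.2500) = 0.5000
  p(1,1)=1/4: -0.2500 × log₂(0.2500) = 0.5000
H(X,Y) = 2.0000 bits


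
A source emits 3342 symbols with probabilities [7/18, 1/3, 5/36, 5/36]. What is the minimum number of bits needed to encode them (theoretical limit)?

Entropy H = 1.8493 bits/symbol
Minimum bits = H × n = 1.8493 × 3342
= 6180.43 bits


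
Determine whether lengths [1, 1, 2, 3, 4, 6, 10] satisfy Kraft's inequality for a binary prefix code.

Kraft inequality: Σ 2^(-l_i) ≤ 1 for prefix-free code
Calculating: 2^(-1) + 2^(-1) + 2^(-2) + 2^(-3) + 2^(-4) + 2^(-6) + 2^(-10)
= 0.5 + 0.5 + 0.25 + 0.125 + 0.0625 + 0.015625 + 0.0009765625
= 1.4541
Since 1.4541 > 1, prefix-free code does not exist


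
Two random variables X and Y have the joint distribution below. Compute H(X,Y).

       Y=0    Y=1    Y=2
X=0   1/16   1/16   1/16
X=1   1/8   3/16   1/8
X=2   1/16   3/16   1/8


H(X,Y) = -Σ p(x,y) log₂ p(x,y)
  p(0,0)=1/16: -0.0625 × log₂(0.0625) = 0.2500
  p(0,1)=1/16: -0.0625 × log₂(0.0625) = 0.2500
  p(0,2)=1/16: -0.0625 × log₂(0.0625) = 0.2500
  p(1,0)=1/8: -0.1250 × log₂(0.1250) = 0.3750
  p(1,1)=3/16: -0.1875 × log₂(0.1875) = 0.4528
  p(1,2)=1/8: -0.1250 × log₂(0.1250) = 0.3750
  p(2,0)=1/16: -0.0625 × log₂(0.0625) = 0.2500
  p(2,1)=3/16: -0.1875 × log₂(0.1875) = 0.4528
  p(2,2)=1/8: -0.1250 × log₂(0.1250) = 0.3750
H(X,Y) = 3.0306 bits


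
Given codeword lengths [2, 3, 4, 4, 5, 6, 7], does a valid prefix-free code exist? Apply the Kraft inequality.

Kraft inequality: Σ 2^(-l_i) ≤ 1 for prefix-free code
Calculating: 2^(-2) + 2^(-3) + 2^(-4) + 2^(-4) + 2^(-5) + 2^(-6) + 2^(-7)
= 0.25 + 0.125 + 0.0625 + 0.0625 + 0.03125 + 0.015625 + 0.0078125
= 0.5547
Since 0.5547 ≤ 1, prefix-free code exists


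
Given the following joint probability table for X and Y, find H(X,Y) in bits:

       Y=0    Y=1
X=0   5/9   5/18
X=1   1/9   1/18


H(X,Y) = -Σ p(x,y) log₂ p(x,y)
  p(0,0)=5/9: -0.5556 × log₂(0.5556) = 0.4711
  p(0,1)=5/18: -0.2778 × log₂(0.2778) = 0.5133
  p(1,0)=1/9: -0.1111 × log₂(0.1111) = 0.3522
  p(1,1)=1/18: -0.0556 × log₂(0.0556) = 0.2317
H(X,Y) = 1.5683 bits


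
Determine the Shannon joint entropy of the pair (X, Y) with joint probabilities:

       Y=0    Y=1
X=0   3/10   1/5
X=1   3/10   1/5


H(X,Y) = -Σ p(x,y) log₂ p(x,y)
  p(0,0)=3/10: -0.3000 × log₂(0.3000) = 0.5211
  p(0,1)=1/5: -0.2000 × log₂(0.2000) = 0.4644
  p(1,0)=3/10: -0.3000 × log₂(0.3000) = 0.5211
  p(1,1)=1/5: -0.2000 × log₂(0.2000) = 0.4644
H(X,Y) = 1.9710 bits


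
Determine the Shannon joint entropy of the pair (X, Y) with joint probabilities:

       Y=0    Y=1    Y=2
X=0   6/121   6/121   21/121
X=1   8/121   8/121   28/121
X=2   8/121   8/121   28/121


H(X,Y) = -Σ p(x,y) log₂ p(x,y)
  p(0,0)=6/121: -0.0496 × log₂(0.0496) = 0.2149
  p(0,1)=6/121: -0.0496 × log₂(0.0496) = 0.2149
  p(0,2)=21/121: -0.1736 × log₂(0.1736) = 0.4385
  p(1,0)=8/121: -0.0661 × log₂(0.0661) = 0.2591
  p(1,1)=8/121: -0.0661 × log₂(0.0661) = 0.2591
  p(1,2)=28/121: -0.2314 × log₂(0.2314) = 0.4886
  p(2,0)=8/121: -0.0661 × log₂(0.0661) = 0.2591
  p(2,1)=8/121: -0.0661 × log₂(0.0661) = 0.2591
  p(2,2)=28/121: -0.2314 × log₂(0.2314) = 0.4886
H(X,Y) = 2.8819 bits


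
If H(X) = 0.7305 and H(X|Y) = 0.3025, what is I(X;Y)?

I(X;Y) = H(X) - H(X|Y)
I(X;Y) = 0.7305 - 0.3025 = 0.428 bits


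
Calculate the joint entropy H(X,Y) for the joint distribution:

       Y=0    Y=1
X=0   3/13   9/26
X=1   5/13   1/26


H(X,Y) = -Σ p(x,y) log₂ p(x,y)
  p(0,0)=3/13: -0.2308 × log₂(0.2308) = 0.4882
  p(0,1)=9/26: -0.3462 × log₂(0.3462) = 0.5298
  p(1,0)=5/13: -0.3846 × log₂(0.3846) = 0.5302
  p(1,1)=1/26: -0.0385 × log₂(0.0385) = 0.1808
H(X,Y) = 1.7290 bits


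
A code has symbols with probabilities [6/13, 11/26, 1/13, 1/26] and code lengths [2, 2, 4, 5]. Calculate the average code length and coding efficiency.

Average length L = Σ p_i × l_i = 2.2692 bits
Entropy H = 1.5053 bits
Efficiency η = H/L × 100% = 66.34%


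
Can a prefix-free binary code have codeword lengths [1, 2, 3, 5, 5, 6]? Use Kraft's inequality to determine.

Kraft inequality: Σ 2^(-l_i) ≤ 1 for prefix-free code
Calculating: 2^(-1) + 2^(-2) + 2^(-3) + 2^(-5) + 2^(-5) + 2^(-6)
= 0.5 + 0.25 + 0.125 + 0.03125 + 0.03125 + 0.015625
= 0.9531
Since 0.9531 ≤ 1, prefix-free code exists


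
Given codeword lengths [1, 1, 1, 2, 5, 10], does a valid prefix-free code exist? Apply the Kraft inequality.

Kraft inequality: Σ 2^(-l_i) ≤ 1 for prefix-free code
Calculating: 2^(-1) + 2^(-1) + 2^(-1) + 2^(-2) + 2^(-5) + 2^(-10)
= 0.5 + 0.5 + 0.5 + 0.25 + 0.03125 + 0.0009765625
= 1.7822
Since 1.7822 > 1, prefix-free code does not exist


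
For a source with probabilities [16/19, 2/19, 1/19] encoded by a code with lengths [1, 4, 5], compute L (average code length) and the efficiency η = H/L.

Average length L = Σ p_i × l_i = 1.5263 bits
Entropy H = 0.7742 bits
Efficiency η = H/L × 100% = 50.73%


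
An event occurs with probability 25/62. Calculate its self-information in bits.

Information content I(x) = -log₂(p(x))
I = -log₂(25/62) = -log₂(0.4032)
I = 1.3103 bits


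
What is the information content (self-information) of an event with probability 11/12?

Information content I(x) = -log₂(p(x))
I = -log₂(11/12) = -log₂(0.9167)
I = 0.1255 bits


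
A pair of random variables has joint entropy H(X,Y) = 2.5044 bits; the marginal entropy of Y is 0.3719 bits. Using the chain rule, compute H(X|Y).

Chain rule: H(X,Y) = H(X|Y) + H(Y)
H(X|Y) = H(X,Y) - H(Y) = 2.5044 - 0.3719 = 2.1325 bits


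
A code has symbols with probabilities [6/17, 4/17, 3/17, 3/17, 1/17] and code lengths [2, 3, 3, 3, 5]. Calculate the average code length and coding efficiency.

Average length L = Σ p_i × l_i = 2.7647 bits
Entropy H = 2.1451 bits
Efficiency η = H/L × 100% = 77.59%


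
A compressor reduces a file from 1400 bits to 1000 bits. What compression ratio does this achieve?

Compression ratio = Original / Compressed
= 1400 / 1000 = 1.40:1


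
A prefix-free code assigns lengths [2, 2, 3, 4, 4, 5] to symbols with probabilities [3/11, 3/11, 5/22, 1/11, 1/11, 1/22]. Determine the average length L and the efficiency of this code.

Average length L = Σ p_i × l_i = 2.7273 bits
Entropy H = 2.3399 bits
Efficiency η = H/L × 100% = 85.80%


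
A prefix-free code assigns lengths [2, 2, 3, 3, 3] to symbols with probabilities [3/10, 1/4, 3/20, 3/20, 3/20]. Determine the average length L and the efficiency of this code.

Average length L = Σ p_i × l_i = 2.4500 bits
Entropy H = 2.2527 bits
Efficiency η = H/L × 100% = 91.95%


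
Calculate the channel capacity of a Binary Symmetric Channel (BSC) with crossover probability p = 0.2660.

For BSC with error probability p:
C = 1 - H(p) where H(p) is binary entropy
H(0.2660) = -0.2660 × log₂(0.2660) - 0.7340 × log₂(0.7340)
H(p) = 0.8357
C = 1 - 0.8357 = 0.1643 bits/use


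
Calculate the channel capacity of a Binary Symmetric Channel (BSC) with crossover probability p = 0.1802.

For BSC with error probability p:
C = 1 - H(p) where H(p) is binary entropy
H(0.1802) = -0.1802 × log₂(0.1802) - 0.8198 × log₂(0.8198)
H(p) = 0.6805
C = 1 - 0.6805 = 0.3195 bits/use


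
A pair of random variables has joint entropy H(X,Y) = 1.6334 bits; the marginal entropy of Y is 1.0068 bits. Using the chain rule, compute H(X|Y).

Chain rule: H(X,Y) = H(X|Y) + H(Y)
H(X|Y) = H(X,Y) - H(Y) = 1.6334 - 1.0068 = 0.6266 bits


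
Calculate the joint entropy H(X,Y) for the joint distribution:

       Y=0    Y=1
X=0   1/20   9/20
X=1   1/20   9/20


H(X,Y) = -Σ p(x,y) log₂ p(x,y)
  p(0,0)=1/20: -0.0500 × log₂(0.0500) = 0.2161
  p(0,1)=9/20: -0.4500 × log₂(0.4500) = 0.5184
  p(1,0)=1/20: -0.0500 × log₂(0.0500) = 0.2161
  p(1,1)=9/20: -0.4500 × log₂(0.4500) = 0.5184
H(X,Y) = 1.4690 bits


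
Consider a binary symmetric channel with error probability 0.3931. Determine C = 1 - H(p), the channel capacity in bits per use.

For BSC with error probability p:
C = 1 - H(p) where H(p) is binary entropy
H(0.3931) = -0.3931 × log₂(0.3931) - 0.6069 × log₂(0.6069)
H(p) = 0.9668
C = 1 - 0.9668 = 0.0332 bits/use


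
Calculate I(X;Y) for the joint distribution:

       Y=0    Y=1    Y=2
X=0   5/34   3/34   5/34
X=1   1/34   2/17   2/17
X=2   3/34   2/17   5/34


H(X) = 1.5682, H(Y) = 1.5614, H(X,Y) = 3.0775
I(X;Y) = H(X) + H(Y) - H(X,Y) = 0.0521 bits


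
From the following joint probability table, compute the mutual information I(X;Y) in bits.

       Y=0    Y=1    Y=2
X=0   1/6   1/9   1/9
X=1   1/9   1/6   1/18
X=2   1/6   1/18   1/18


H(X) = 1.5715, H(Y) = 1.5305, H(X,Y) = 3.0441
I(X;Y) = H(X) + H(Y) - H(X,Y) = 0.0579 bits


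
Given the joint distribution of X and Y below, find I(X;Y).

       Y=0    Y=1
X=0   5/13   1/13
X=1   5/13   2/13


H(X) = 0.9957, H(Y) = 0.7793, H(X,Y) = 1.7605
I(X;Y) = H(X) + H(Y) - H(X,Y) = 0.0146 bits


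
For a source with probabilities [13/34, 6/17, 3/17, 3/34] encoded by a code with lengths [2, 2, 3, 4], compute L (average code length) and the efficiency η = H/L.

Average length L = Σ p_i × l_i = 2.3529 bits
Entropy H = 1.8113 bits
Efficiency η = H/L × 100% = 76.98%


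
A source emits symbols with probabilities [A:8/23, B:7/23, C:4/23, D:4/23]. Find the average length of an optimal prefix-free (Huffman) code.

Huffman tree construction:
Combine smallest probabilities repeatedly
Resulting codes:
  A: 11 (length 2)
  B: 10 (length 2)
  C: 00 (length 2)
  D: 01 (length 2)
Average length = Σ p(s) × length(s) = 2.0000 bits


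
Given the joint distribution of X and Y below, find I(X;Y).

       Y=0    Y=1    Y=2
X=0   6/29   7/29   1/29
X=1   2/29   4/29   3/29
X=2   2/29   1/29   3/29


H(X) = 1.5014, H(Y) = 1.5514, H(X,Y) = 2.9038
I(X;Y) = H(X) + H(Y) - H(X,Y) = 0.1490 bits


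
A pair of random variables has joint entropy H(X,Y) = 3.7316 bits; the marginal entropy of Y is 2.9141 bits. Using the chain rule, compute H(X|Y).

Chain rule: H(X,Y) = H(X|Y) + H(Y)
H(X|Y) = H(X,Y) - H(Y) = 3.7316 - 2.9141 = 0.8175 bits


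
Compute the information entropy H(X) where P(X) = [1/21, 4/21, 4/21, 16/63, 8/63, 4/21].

H(X) = -Σ p(x) log₂ p(x)
  -1/21 × log₂(1/21) = 0.2092
  -4/21 × log₂(4/21) = 0.4557
  -4/21 × log₂(4/21) = 0.4557
  -16/63 × log₂(16/63) = 0.5022
  -8/63 × log₂(8/63) = 0.3781
  -4/21 × log₂(4/21) = 0.4557
H(X) = 2.4564 bits


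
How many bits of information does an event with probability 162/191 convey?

Information content I(x) = -log₂(p(x))
I = -log₂(162/191) = -log₂(0.8482)
I = 0.2376 bits


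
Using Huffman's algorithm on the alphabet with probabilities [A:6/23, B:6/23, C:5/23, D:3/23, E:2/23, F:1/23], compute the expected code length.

Huffman tree construction:
Combine smallest probabilities repeatedly
Resulting codes:
  A: 01 (length 2)
  B: 10 (length 2)
  C: 00 (length 2)
  D: 110 (length 3)
  E: 1111 (length 4)
  F: 1110 (length 4)
Average length = Σ p(s) × length(s) = 2.3913 bits


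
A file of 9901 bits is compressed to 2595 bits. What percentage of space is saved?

Space savings = (1 - Compressed/Original) × 100%
= (1 - 2595/9901) × 100%
= 73.79%


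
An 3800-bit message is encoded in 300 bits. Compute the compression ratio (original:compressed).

Compression ratio = Original / Compressed
= 3800 / 300 = 12.67:1


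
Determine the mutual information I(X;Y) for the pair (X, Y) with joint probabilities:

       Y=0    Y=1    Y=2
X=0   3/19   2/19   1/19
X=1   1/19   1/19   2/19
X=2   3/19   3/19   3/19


H(X) = 1.5090, H(Y) = 1.5810, H(X,Y) = 3.0364
I(X;Y) = H(X) + H(Y) - H(X,Y) = 0.0537 bits


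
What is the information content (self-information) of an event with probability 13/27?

Information content I(x) = -log₂(p(x))
I = -log₂(13/27) = -log₂(0.4815)
I = 1.0544 bits


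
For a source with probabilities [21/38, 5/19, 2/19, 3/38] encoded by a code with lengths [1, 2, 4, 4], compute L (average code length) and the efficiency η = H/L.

Average length L = Σ p_i × l_i = 1.8158 bits
Entropy H = 1.6107 bits
Efficiency η = H/L × 100% = 88.71%


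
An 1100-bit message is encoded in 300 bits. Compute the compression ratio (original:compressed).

Compression ratio = Original / Compressed
= 1100 / 300 = 3.67:1


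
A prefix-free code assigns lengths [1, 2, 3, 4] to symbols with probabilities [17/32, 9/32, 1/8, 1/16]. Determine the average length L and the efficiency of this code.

Average length L = Σ p_i × l_i = 1.7188 bits
Entropy H = 1.6245 bits
Efficiency η = H/L × 100% = 94.52%


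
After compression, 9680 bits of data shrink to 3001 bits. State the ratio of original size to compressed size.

Compression ratio = Original / Compressed
= 9680 / 3001 = 3.23:1


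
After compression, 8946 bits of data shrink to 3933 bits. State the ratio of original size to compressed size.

Compression ratio = Original / Compressed
= 8946 / 3933 = 2.27:1


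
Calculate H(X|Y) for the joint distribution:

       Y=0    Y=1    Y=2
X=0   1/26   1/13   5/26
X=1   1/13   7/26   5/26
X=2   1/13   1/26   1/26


H(X|Y) = Σ_y p(y) H(X|Y=y)
  p(Y=0) = 5/26, H(X|Y=0) = 1.5219
  p(Y=1) = 5/13, H(X|Y=1) = 1.1568
  p(Y=2) = 11/26, H(X|Y=2) = 1.3486
H(X|Y) = 0.1923×1.5219 + 0.3846×1.1568 + 0.4231×1.3486 = 1.3082 bits


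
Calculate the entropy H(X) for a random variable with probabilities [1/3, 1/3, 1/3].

H(X) = -Σ p(x) log₂ p(x)
  -1/3 × log₂(1/3) = 0.5283
  -1/3 × log₂(1/3) = 0.5283
  -1/3 × log₂(1/3) = 0.5283
H(X) = 1.5850 bits


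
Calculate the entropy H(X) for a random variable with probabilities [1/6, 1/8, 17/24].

H(X) = -Σ p(x) log₂ p(x)
  -1/6 × log₂(1/6) = 0.4308
  -1/8 × log₂(1/8) = 0.3750
  -17/24 × log₂(17/24) = 0.3524
H(X) = 1.1582 bits


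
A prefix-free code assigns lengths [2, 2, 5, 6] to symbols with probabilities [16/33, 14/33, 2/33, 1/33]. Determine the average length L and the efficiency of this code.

Average length L = Σ p_i × l_i = 2.3030 bits
Entropy H = 1.4292 bits
Efficiency η = H/L × 100% = 62.06%


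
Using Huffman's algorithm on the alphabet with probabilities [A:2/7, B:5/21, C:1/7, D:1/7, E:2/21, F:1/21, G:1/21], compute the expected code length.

Huffman tree construction:
Combine smallest probabilities repeatedly
Resulting codes:
  A: 10 (length 2)
  B: 01 (length 2)
  C: 110 (length 3)
  D: 111 (length 3)
  E: 000 (length 3)
  F: 0010 (length 4)
  G: 0011 (length 4)
Average length = Σ p(s) × length(s) = 2.5714 bits


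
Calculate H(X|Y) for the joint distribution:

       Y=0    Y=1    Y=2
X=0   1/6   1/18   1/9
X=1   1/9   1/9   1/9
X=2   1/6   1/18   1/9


H(X|Y) = Σ_y p(y) H(X|Y=y)
  p(Y=0) = 4/9, H(X|Y=0) = 1.5613
  p(Y=1) = 2/9, H(X|Y=1) = 1.5000
  p(Y=2) = 1/3, H(X|Y=2) = 1.5850
H(X|Y) = 0.4444×1.5613 + 0.2222×1.5000 + 0.3333×1.5850 = 1.5556 bits


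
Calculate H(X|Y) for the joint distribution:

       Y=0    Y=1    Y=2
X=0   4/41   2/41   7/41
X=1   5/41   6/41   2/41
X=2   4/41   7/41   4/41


H(X|Y) = Σ_y p(y) H(X|Y=y)
  p(Y=0) = 13/41, H(X|Y=0) = 1.5766
  p(Y=1) = 15/41, H(X|Y=1) = 1.4295
  p(Y=2) = 13/41, H(X|Y=2) = 1.4196
H(X|Y) = 0.3171×1.5766 + 0.3659×1.4295 + 0.3171×1.4196 = 1.4730 bits


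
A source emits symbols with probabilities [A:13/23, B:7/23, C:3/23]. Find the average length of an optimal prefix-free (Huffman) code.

Huffman tree construction:
Combine smallest probabilities repeatedly
Resulting codes:
  A: 1 (length 1)
  B: 01 (length 2)
  C: 00 (length 2)
Average length = Σ p(s) × length(s) = 1.4348 bits


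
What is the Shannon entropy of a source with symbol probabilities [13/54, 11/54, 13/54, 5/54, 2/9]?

H(X) = -Σ p(x) log₂ p(x)
  -13/54 × log₂(13/54) = 0.4946
  -11/54 × log₂(11/54) = 0.4676
  -13/54 × log₂(13/54) = 0.4946
  -5/54 × log₂(5/54) = 0.3179
  -2/9 × log₂(2/9) = 0.4822
H(X) = 2.2568 bits


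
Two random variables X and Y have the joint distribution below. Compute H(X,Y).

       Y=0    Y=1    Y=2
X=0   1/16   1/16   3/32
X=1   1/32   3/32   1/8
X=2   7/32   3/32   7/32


H(X,Y) = -Σ p(x,y) log₂ p(x,y)
  p(0,0)=1/16: -0.0625 × log₂(0.0625) = 0.2500
  p(0,1)=1/16: -0.0625 × log₂(0.0625) = 0.2500
  p(0,2)=3/32: -0.0938 × log₂(0.0938) = 0.3202
  p(1,0)=1/32: -0.0312 × log₂(0.0312) = 0.1562
  p(1,1)=3/32: -0.0938 × log₂(0.0938) = 0.3202
  p(1,2)=1/8: -0.1250 × log₂(0.1250) = 0.3750
  p(2,0)=7/32: -0.2188 × log₂(0.2188) = 0.4796
  p(2,1)=3/32: -0.0938 × log₂(0.0938) = 0.3202
  p(2,2)=7/32: -0.2188 × log₂(0.2188) = 0.4796
H(X,Y) = 2.9510 bits


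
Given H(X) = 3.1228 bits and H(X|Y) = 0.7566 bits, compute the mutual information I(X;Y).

I(X;Y) = H(X) - H(X|Y)
I(X;Y) = 3.1228 - 0.7566 = 2.3662 bits


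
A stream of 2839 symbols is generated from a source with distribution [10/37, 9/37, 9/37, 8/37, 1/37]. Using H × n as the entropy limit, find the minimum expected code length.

Entropy H = 2.1209 bits/symbol
Minimum bits = H × n = 2.1209 × 2839
= 6021.12 bits


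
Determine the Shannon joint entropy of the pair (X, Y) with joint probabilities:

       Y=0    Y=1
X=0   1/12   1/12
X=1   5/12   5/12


H(X,Y) = -Σ p(x,y) log₂ p(x,y)
  p(0,0)=1/12: -0.0833 × log₂(0.0833) = 0.2987
  p(0,1)=1/12: -0.0833 × log₂(0.0833) = 0.2987
  p(1,0)=5/12: -0.4167 × log₂(0.4167) = 0.5263
  p(1,1)=5/12: -0.4167 × log₂(0.4167) = 0.5263
H(X,Y) = 1.6500 bits


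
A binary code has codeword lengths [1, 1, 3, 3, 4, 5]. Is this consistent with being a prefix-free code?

Kraft inequality: Σ 2^(-l_i) ≤ 1 for prefix-free code
Calculating: 2^(-1) + 2^(-1) + 2^(-3) + 2^(-3) + 2^(-4) + 2^(-5)
= 0.5 + 0.5 + 0.125 + 0.125 + 0.0625 + 0.03125
= 1.3438
Since 1.3438 > 1, prefix-free code does not exist


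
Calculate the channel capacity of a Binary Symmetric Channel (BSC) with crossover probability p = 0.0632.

For BSC with error probability p:
C = 1 - H(p) where H(p) is binary entropy
H(0.0632) = -0.0632 × log₂(0.0632) - 0.9368 × log₂(0.9368)
H(p) = 0.3400
C = 1 - 0.3400 = 0.6600 bits/use


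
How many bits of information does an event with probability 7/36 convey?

Information content I(x) = -log₂(p(x))
I = -log₂(7/36) = -log₂(0.1944)
I = 2.3626 bits


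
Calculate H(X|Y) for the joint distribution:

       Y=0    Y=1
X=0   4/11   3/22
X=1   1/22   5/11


H(X|Y) = Σ_y p(y) H(X|Y=y)
  p(Y=0) = 9/22, H(X|Y=0) = 0.5033
  p(Y=1) = 13/22, H(X|Y=1) = 0.7793
H(X|Y) = 0.4091×0.5033 + 0.5909×0.7793 = 0.6664 bits


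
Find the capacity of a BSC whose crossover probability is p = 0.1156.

For BSC with error probability p:
C = 1 - H(p) where H(p) is binary entropy
H(0.1156) = -0.1156 × log₂(0.1156) - 0.8844 × log₂(0.8844)
H(p) = 0.5166
C = 1 - 0.5166 = 0.4834 bits/use


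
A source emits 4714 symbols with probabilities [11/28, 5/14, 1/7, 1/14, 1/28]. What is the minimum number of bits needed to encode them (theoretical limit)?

Entropy H = 1.9047 bits/symbol
Minimum bits = H × n = 1.9047 × 4714
= 8978.98 bits


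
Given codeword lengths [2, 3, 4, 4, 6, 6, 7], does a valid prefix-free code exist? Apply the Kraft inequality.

Kraft inequality: Σ 2^(-l_i) ≤ 1 for prefix-free code
Calculating: 2^(-2) + 2^(-3) + 2^(-4) + 2^(-4) + 2^(-6) + 2^(-6) + 2^(-7)
= 0.25 + 0.125 + 0.0625 + 0.0625 + 0.015625 + 0.015625 + 0.0078125
= 0.5391
Since 0.5391 ≤ 1, prefix-free code exists


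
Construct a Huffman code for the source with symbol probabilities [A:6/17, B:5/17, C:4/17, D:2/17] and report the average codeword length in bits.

Huffman tree construction:
Combine smallest probabilities repeatedly
Resulting codes:
  A: 11 (length 2)
  B: 10 (length 2)
  C: 01 (length 2)
  D: 00 (length 2)
Average length = Σ p(s) × length(s) = 2.0000 bits


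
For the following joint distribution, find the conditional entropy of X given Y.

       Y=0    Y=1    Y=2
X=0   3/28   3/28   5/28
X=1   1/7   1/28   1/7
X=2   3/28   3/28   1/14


H(X|Y) = Σ_y p(y) H(X|Y=y)
  p(Y=0) = 5/14, H(X|Y=0) = 1.5710
  p(Y=1) = 1/4, H(X|Y=1) = 1.4488
  p(Y=2) = 11/28, H(X|Y=2) = 1.4949
H(X|Y) = 0.3571×1.5710 + 0.2500×1.4488 + 0.3929×1.4949 = 1.5105 bits


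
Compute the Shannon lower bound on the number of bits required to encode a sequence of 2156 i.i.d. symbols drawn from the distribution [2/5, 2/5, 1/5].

Entropy H = 1.5219 bits/symbol
Minimum bits = H × n = 1.5219 × 2156
= 3281.28 bits


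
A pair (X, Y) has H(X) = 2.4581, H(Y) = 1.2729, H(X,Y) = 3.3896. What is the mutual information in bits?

I(X;Y) = H(X) + H(Y) - H(X,Y)
I(X;Y) = 2.4581 + 1.2729 - 3.3896 = 0.3414 bits


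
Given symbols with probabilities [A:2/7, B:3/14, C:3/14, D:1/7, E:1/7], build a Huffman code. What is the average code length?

Huffman tree construction:
Combine smallest probabilities repeatedly
Resulting codes:
  A: 10 (length 2)
  B: 00 (length 2)
  C: 01 (length 2)
  D: 110 (length 3)
  E: 111 (length 3)
Average length = Σ p(s) × length(s) = 2.2857 bits


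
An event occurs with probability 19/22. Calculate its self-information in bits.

Information content I(x) = -log₂(p(x))
I = -log₂(19/22) = -log₂(0.8636)
I = 0.2115 bits


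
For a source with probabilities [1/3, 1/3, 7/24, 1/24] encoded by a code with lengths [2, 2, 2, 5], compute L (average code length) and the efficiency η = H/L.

Average length L = Σ p_i × l_i = 2.1250 bits
Entropy H = 1.7662 bits
Efficiency η = H/L × 100% = 83.11%


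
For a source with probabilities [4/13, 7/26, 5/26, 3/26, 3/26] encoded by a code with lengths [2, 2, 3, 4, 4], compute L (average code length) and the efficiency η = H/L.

Average length L = Σ p_i × l_i = 2.6538 bits
Entropy H = 2.2093 bits
Efficiency η = H/L × 100% = 83.25%


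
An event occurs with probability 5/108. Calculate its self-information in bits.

Information content I(x) = -log₂(p(x))
I = -log₂(5/108) = -log₂(0.0463)
I = 4.4330 bits


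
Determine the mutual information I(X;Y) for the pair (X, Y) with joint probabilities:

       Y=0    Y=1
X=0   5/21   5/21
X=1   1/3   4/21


H(X) = 0.9984, H(Y) = 0.9852, H(X,Y) = 1.9699
I(X;Y) = H(X) + H(Y) - H(X,Y) = 0.0137 bits


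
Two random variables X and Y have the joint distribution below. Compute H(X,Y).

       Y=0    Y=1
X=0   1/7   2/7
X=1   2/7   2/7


H(X,Y) = -Σ p(x,y) log₂ p(x,y)
  p(0,0)=1/7: -0.1429 × log₂(0.1429) = 0.4011
  p(0,1)=2/7: -0.2857 × log₂(0.2857) = 0.5164
  p(1,0)=2/7: -0.2857 × log₂(0.2857) = 0.5164
  p(1,1)=2/7: -0.2857 × log₂(0.2857) = 0.5164
H(X,Y) = 1.9502 bits


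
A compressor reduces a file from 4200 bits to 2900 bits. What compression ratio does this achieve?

Compression ratio = Original / Compressed
= 4200 / 2900 = 1.45:1


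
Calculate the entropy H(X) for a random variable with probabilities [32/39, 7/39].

H(X) = -Σ p(x) log₂ p(x)
  -32/39 × log₂(32/39) = 0.2342
  -7/39 × log₂(7/39) = 0.4448
H(X) = 0.6790 bits


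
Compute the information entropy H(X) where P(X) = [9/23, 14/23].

H(X) = -Σ p(x) log₂ p(x)
  -9/23 × log₂(9/23) = 0.5297
  -14/23 × log₂(14/23) = 0.4360
H(X) = 0.9656 bits


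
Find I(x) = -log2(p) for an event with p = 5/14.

Information content I(x) = -log₂(p(x))
I = -log₂(5/14) = -log₂(0.3571)
I = 1.4854 bits


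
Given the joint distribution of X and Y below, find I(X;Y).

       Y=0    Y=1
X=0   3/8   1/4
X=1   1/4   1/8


H(X) = 0.9544, H(Y) = 0.9544, H(X,Y) = 1.9056
I(X;Y) = H(X) + H(Y) - H(X,Y) = 0.0032 bits


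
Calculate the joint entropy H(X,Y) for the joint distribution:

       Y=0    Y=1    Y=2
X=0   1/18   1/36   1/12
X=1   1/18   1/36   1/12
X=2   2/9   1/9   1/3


H(X,Y) = -Σ p(x,y) log₂ p(x,y)
  p(0,0)=1/18: -0.0556 × log₂(0.0556) = 0.2317
  p(0,1)=1/36: -0.0278 × log₂(0.0278) = 0.1436
  p(0,2)=1/12: -0.0833 × log₂(0.0833) = 0.2987
  p(1,0)=1/18: -0.0556 × log₂(0.0556) = 0.2317
  p(1,1)=1/36: -0.0278 × log₂(0.0278) = 0.1436
  p(1,2)=1/12: -0.0833 × log₂(0.0833) = 0.2987
  p(2,0)=2/9: -0.2222 × log₂(0.2222) = 0.4822
  p(2,1)=1/9: -0.1111 × log₂(0.1111) = 0.3522
  p(2,2)=1/3: -0.3333 × log₂(0.3333) = 0.5283
H(X,Y) = 2.7108 bits


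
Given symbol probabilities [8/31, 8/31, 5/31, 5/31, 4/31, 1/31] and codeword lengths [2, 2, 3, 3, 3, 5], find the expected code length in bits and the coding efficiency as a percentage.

Average length L = Σ p_i × l_i = 2.5484 bits
Entropy H = 2.3987 bits
Efficiency η = H/L × 100% = 94.13%


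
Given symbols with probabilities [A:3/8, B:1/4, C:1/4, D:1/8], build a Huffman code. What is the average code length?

Huffman tree construction:
Combine smallest probabilities repeatedly
Resulting codes:
  A: 11 (length 2)
  B: 01 (length 2)
  C: 10 (length 2)
  D: 00 (length 2)
Average length = Σ p(s) × length(s) = 2.0000 bits


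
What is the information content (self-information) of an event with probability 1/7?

Information content I(x) = -log₂(p(x))
I = -log₂(1/7) = -log₂(0.1429)
I = 2.8074 bits


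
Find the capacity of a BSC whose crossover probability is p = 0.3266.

For BSC with error probability p:
C = 1 - H(p) where H(p) is binary entropy
H(0.3266) = -0.3266 × log₂(0.3266) - 0.6734 × log₂(0.6734)
H(p) = 0.9114
C = 1 - 0.9114 = 0.0886 bits/use


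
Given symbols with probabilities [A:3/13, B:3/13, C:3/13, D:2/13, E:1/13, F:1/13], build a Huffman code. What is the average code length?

Huffman tree construction:
Combine smallest probabilities repeatedly
Resulting codes:
  A: 00 (length 2)
  B: 01 (length 2)
  C: 10 (length 2)
  D: 110 (length 3)
  E: 1110 (length 4)
  F: 1111 (length 4)
Average length = Σ p(s) × length(s) = 2.4615 bits


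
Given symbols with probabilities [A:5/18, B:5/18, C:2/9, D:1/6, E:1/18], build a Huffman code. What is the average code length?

Huffman tree construction:
Combine smallest probabilities repeatedly
Resulting codes:
  A: 10 (length 2)
  B: 11 (length 2)
  C: 00 (length 2)
  D: 011 (length 3)
  E: 010 (length 3)
Average length = Σ p(s) × length(s) = 2.2222 bits


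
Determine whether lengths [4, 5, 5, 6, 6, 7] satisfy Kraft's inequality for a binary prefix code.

Kraft inequality: Σ 2^(-l_i) ≤ 1 for prefix-free code
Calculating: 2^(-4) + 2^(-5) + 2^(-5) + 2^(-6) + 2^(-6) + 2^(-7)
= 0.0625 + 0.03125 + 0.03125 + 0.015625 + 0.015625 + 0.0078125
= 0.1641
Since 0.1641 ≤ 1, prefix-free code exists


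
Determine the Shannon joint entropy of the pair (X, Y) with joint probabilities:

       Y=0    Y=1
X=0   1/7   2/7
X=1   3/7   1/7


H(X,Y) = -Σ p(x,y) log₂ p(x,y)
  p(0,0)=1/7: -0.1429 × log₂(0.1429) = 0.4011
  p(0,1)=2/7: -0.2857 × log₂(0.2857) = 0.5164
  p(1,0)=3/7: -0.4286 × log₂(0.4286) = 0.5239
  p(1,1)=1/7: -0.1429 × log₂(0.1429) = 0.4011
H(X,Y) = 1.8424 bits


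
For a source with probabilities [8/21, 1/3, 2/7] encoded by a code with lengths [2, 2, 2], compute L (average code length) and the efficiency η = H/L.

Average length L = Σ p_i × l_i = 2.0000 bits
Entropy H = 1.5751 bits
Efficiency η = H/L × 100% = 78.76%


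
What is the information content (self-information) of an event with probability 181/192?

Information content I(x) = -log₂(p(x))
I = -log₂(181/192) = -log₂(0.9427)
I = 0.0851 bits


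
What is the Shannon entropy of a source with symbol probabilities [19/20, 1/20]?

H(X) = -Σ p(x) log₂ p(x)
  -19/20 × log₂(19/20) = 0.0703
  -1/20 × log₂(1/20) = 0.2161
H(X) = 0.2864 bits


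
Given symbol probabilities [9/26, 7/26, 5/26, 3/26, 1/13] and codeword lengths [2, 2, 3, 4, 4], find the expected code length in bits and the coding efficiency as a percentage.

Average length L = Σ p_i × l_i = 2.5769 bits
Entropy H = 2.1410 bits
Efficiency η = H/L × 100% = 83.08%


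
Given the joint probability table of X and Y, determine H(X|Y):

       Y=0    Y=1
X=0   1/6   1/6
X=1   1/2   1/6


H(X|Y) = Σ_y p(y) H(X|Y=y)
  p(Y=0) = 2/3, H(X|Y=0) = 0.8113
  p(Y=1) = 1/3, H(X|Y=1) = 1.0000
H(X|Y) = 0.6667×0.8113 + 0.3333×1.0000 = 0.8742 bits


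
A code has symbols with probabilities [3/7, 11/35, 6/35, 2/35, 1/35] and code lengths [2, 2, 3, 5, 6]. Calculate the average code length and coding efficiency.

Average length L = Σ p_i × l_i = 2.4571 bits
Entropy H = 1.8674 bits
Efficiency η = H/L × 100% = 76.00%


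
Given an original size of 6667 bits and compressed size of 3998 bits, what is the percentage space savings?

Space savings = (1 - Compressed/Original) × 100%
= (1 - 3998/6667) × 100%
= 40.03%
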